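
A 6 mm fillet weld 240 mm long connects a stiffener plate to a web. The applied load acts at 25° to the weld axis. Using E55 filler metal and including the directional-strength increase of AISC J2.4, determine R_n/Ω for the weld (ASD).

R_n/Ω ≈ 191 kN

E55XX → F_EXX = 550 MPa.
t_e = 0.707 × 6 = 4.242 mm; A_we = 4.242 × 240 = 1018 mm².
Directional factor: 1.0 + 0.5 sin^1.5(25°) = 1.137.
F_nw = 0.6 × 550 × 1.137 = 375.3 MPa.
R_n/Ω = (375.3 × 1018) / 2.0 × 10⁻³ = 191.1 kN.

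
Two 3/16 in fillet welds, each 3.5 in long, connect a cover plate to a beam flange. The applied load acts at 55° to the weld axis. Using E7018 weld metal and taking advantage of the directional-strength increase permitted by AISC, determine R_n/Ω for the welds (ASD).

R_n/Ω ≈ 26.7 kip

E70XX → F_EXX = 70 ksi.
t_e = 0.707 × 0.1875 = 0.1326 in; A_we = 0.1326 × 7 = 0.9279 in².
Directional factor: 1.0 + 0.5 sin^1.5(55°) = 1.371.
F_nw = 0.6 × 70 × 1.371 = 57.57 ksi.
R_n/Ω = (57.57 × 0.9279) / 2.0 = 26.71 kip.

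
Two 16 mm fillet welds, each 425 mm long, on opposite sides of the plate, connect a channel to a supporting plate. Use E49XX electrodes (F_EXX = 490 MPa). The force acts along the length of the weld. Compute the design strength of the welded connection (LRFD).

φR_n ≈ 2120 kN

Effective throat t_e = 0.707 × 16 = 11.31 mm.
Total length L = 850 mm; A_we = 11.31 × 850 = 9615 mm².
F_nw = 0.6 F_EXX = 0.6 × 490 = 294 MPa.
φR_n = 0.75 × 294 × 9615 × 10⁻³ = 2120 kN.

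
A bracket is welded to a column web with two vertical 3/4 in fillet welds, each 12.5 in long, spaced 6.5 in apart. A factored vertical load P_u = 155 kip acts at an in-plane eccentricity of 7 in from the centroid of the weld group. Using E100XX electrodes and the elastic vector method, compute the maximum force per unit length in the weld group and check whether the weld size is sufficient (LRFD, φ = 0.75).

f_max ≈ 16.8 kip/in; adequate

E100XX → F_EXX = 100 ksi.
Total weld length L_w = 25 in. Treat welds as unit-width lines.
Polar moment about centroid: J = 2[d³/12 + d(b/2)²] = 2[12.5³/12 + 12.5×3.25²] = 589.6 in³.
Direct shear f_v = P/L_w = 155 / 25 = 6.2 kip/in (vertical).
Torsion M = P·e = 155 × 7 = 1085 kip·in.
Critical point at (x, y) = (3.25, 6.25) from centroid. f_tx = M·y/J = 11.5 kip/in; f_ty = M·x/J = 5.981 kip/in.
Resultant f_max = √[f_tx² + (f_v + f_ty)²] = √[11.5² + (6.2 + 5.981)²] = 16.75 kip/in.
Capacity per unit length: φr_n = 0.75 × 0.6 × 100 × (0.707 × 0.75) = 23.86 kip/in.
16.75 ≤ 23.86 → adequate.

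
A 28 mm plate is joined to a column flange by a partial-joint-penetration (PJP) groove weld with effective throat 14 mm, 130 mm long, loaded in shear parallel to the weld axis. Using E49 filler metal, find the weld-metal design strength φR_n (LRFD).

E49XX → F_EXX = 490 MPa.
Effective throat (given) t_e = 14 mm.
A_we = 14 × 130 = 1820 mm².
F_nw = 0.6 F_EXX = 294 MPa.
φR_n = 0.75 × 294 × 1820 × 10⁻³ = 401.3 kN.

φR_n ≈ 401 kN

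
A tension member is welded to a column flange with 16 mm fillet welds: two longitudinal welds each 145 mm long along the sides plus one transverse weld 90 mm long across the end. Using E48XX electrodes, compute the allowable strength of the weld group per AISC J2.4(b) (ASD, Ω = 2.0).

E48XX → F_EXX = 480 MPa.
t_e = 0.707 × 16 = 11.31 mm.
R_nwl = 0.6 × 480 × 11.31 × 290 × 10⁻³ = 944.8 kN (longitudinal, 2 welds).
R_nwt = 0.6 × 480 × 11.31 × 90 × 10⁻³ = 293.2 kN (transverse, base value).
(i) R_nwl + R_nwt = 1238 kN; (ii) 0.85 R_nwl + 1.5 R_nwt = 1243 kN.
R_n = max = 1243 kN [governs: (ii)]; R_n/Ω = 621.4 kN.

R_n/Ω ≈ 621 kN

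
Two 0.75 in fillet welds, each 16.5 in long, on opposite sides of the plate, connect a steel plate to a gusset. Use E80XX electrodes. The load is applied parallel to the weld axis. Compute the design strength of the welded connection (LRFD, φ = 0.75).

φR_n ≈ 630 kips

E80XX → F_EXX = 80 ksi.
Effective throat t_e = 0.707 × 0.75 = 0.5302 in.
Total length L = 33 in; A_we = 0.5302 × 33 = 17.5 in².
F_nw = 0.6 F_EXX = 0.6 × 80 = 48 ksi.
φR_n = 0.75 × 48 × 17.5 = 629.9 kips.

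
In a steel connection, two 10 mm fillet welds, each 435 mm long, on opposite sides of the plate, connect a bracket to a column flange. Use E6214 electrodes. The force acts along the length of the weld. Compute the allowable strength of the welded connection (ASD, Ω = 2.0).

R_n/Ω ≈ 1140 kN

E62XX → F_EXX = 620 MPa.
Effective throat t_e = 0.707 × 10 = 7.07 mm.
Total length L = 870 mm; A_we = 7.07 × 870 = 6151 mm².
F_nw = 0.6 F_EXX = 0.6 × 620 = 372 MPa.
R_n = 372 × 6151 × 10⁻³ = 2288 kN; R_n/Ω = 2288/2.0 = 1144 kN.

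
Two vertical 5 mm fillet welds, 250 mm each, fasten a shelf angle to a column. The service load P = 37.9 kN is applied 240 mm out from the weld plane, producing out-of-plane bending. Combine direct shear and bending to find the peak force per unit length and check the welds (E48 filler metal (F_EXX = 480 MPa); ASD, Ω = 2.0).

L_w = 2 × 250 = 500 mm; section modulus (unit throat) S = 2 × L²/6 = 20830 mm².
Direct shear f_v = P/L_w = 37.9×10³/500 = 75.8 N/mm.
Moment M = P × e = 37.9×10³ × 240 = 9096000 N·mm; bending f_b = M/S = 436.6 N/mm.
f_max = √(f_v² + f_b²) = √(75.8² + 436.6²) = 443.1 N/mm.
r_n/Ω = (1/2.0) × 0.6 × 480 × (0.707 × 5) = 509 N/mm → adequate.

f_max ≈ 443 N/mm; adequate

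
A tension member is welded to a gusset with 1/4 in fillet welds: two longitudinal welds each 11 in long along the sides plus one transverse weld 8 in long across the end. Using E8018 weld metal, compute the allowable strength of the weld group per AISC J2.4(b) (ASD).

R_n/Ω ≈ 130 kips

E80XX → F_EXX = 80 ksi.
t_e = 0.707 × 0.25 = 0.1767 in.
R_nwl = 0.6 × 80 × 0.1767 × 22 = 186.6 kips (longitudinal, 2 welds).
R_nwt = 0.6 × 80 × 0.1767 × 8 = 67.87 kips (transverse, base value).
(i) R_nwl + R_nwt = 254.5 kips; (ii) 0.85 R_nwl + 1.5 R_nwt = 260.5 kips.
R_n = max = 260.5 kips [governs: (ii)]; R_n/Ω = 130.2 kips.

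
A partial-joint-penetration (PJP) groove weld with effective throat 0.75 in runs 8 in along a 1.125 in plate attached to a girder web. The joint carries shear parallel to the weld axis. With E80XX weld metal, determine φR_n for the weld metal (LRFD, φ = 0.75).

E80XX → F_EXX = 80 ksi.
Effective throat (given) t_e = 0.75 in.
A_we = 0.75 × 8 = 6 in².
F_nw = 0.6 F_EXX = 48 ksi.
φR_n = 0.75 × 48 × 6 = 216 kip.

φR_n ≈ 216 kip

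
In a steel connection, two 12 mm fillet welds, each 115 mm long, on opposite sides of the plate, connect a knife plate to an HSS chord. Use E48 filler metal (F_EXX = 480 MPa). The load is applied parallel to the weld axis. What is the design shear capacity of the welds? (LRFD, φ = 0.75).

Effective throat t_e = 0.707 × 12 = 8.484 mm.
Total length L = 230 mm; A_we = 8.484 × 230 = 1951 mm².
F_nw = 0.6 F_EXX = 0.6 × 480 = 288 MPa.
φR_n = 0.75 × 288 × 1951 × 10⁻³ = 421.5 kN.

φR_n ≈ 421 kN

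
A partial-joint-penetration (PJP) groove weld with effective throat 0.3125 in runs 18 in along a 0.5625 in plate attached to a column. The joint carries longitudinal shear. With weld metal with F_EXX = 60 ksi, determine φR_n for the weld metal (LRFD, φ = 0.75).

φR_n ≈ 152 kip

Effective throat (given) t_e = 0.3125 in.
A_we = 0.3125 × 18 = 5.625 in².
F_nw = 0.6 F_EXX = 36 ksi.
φR_n = 0.75 × 36 × 5.625 = 151.9 kip.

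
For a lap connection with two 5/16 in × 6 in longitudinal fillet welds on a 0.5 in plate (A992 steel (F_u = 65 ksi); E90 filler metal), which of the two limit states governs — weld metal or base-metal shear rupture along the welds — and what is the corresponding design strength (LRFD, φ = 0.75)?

E90XX → F_EXX = 90 ksi.
t_e = 0.707 × 0.3125 = 0.2209 in; L = 12 in.
Weld metal: φR_n = 0.75 × 0.6 × 90 × 0.2209 × 12 = 107.4 kip.
Base metal (shear rupture): φR_n = 0.75 × 0.6 × 65 × 0.5 × 12 = 175.5 kip.
Governing: weld metal.

φR_n ≈ 107 kip (weld metal governs)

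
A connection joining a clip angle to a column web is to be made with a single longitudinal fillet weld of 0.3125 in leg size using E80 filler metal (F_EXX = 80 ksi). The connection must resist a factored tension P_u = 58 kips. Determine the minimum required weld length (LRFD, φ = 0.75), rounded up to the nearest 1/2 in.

Throat t_e = 0.707 × 0.3125 = 0.2209 in.
φr_n = 0.75 × 0.6 × 80 × 0.2209 = 7.954 kips/in.
L_req = P_u / φr_n = 58 / 7.954 = 7.292 in total.
Round up → use L = 7.5 in.

L = 7.5 in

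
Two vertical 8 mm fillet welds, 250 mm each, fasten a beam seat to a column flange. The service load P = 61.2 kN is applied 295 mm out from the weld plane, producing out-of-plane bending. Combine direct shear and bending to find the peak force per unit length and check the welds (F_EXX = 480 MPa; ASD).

L_w = 2 × 250 = 500 mm; section modulus (unit throat) S = 2 × L²/6 = 20830 mm².
Direct shear f_v = P/L_w = 61.2×10³/500 = 122.4 N/mm.
Moment M = P × e = 61.2×10³ × 295 = 18054000 N·mm; bending f_b = M/S = 866.6 N/mm.
f_max = √(f_v² + f_b²) = √(122.4² + 866.6²) = 875.2 N/mm.
r_n/Ω = (1/2.0) × 0.6 × 480 × (0.707 × 8) = 814.5 N/mm → NOT adequate.

f_max ≈ 875 N/mm; NOT adequate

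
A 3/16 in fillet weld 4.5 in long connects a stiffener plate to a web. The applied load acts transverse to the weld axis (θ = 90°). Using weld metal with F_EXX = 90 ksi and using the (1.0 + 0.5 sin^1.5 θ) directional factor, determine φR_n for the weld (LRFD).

t_e = 0.707 × 0.1875 = 0.1326 in; A_we = 0.1326 × 4.5 = 0.5965 in².
Directional factor: 1.0 + 0.5 sin^1.5(90°) = 1.5.
F_nw = 0.6 × 90 × 1.5 = 81 ksi.
φR_n = 0.75 × 81 × 0.5965 = 36.24 kips.

φR_n ≈ 36.2 kips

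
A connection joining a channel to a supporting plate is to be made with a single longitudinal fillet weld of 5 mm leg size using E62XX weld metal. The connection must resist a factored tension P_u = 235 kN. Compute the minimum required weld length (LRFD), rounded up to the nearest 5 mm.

E62XX → F_EXX = 620 MPa.
Throat t_e = 0.707 × 5 = 3.535 mm.
φr_n = 0.75 × 0.6 × 620 × 3.535 × 10⁻³ = 0.9863 kN/mm.
L_req = P_u / φr_n = 235 / 0.9863 = 238.3 mm total.
Round up → use L = 240 mm.

L = 240 mm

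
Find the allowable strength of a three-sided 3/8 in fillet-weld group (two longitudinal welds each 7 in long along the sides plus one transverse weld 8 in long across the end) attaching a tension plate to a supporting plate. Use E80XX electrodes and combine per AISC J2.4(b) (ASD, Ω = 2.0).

E80XX → F_EXX = 80 ksi.
t_e = 0.707 × 0.375 = 0.2651 in.
R_nwl = 0.6 × 80 × 0.2651 × 14 = 178.2 kips (longitudinal, 2 welds).
R_nwt = 0.6 × 80 × 0.2651 × 8 = 101.8 kips (transverse, base value).
(i) R_nwl + R_nwt = 280 kips; (ii) 0.85 R_nwl + 1.5 R_nwt = 304.2 kips.
R_n = max = 304.2 kips [governs: (ii)]; R_n/Ω = 152.1 kips.

R_n/Ω ≈ 152 kips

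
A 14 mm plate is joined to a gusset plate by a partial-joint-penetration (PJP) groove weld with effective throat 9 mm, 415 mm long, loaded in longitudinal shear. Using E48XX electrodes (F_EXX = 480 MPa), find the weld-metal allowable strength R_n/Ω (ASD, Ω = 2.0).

Effective throat (given) t_e = 9 mm.
A_we = 9 × 415 = 3735 mm².
F_nw = 0.6 F_EXX = 288 MPa.
R_n/Ω = (288 × 3735) / 2.0 × 10⁻³ = 537.8 kN.

R_n/Ω ≈ 538 kN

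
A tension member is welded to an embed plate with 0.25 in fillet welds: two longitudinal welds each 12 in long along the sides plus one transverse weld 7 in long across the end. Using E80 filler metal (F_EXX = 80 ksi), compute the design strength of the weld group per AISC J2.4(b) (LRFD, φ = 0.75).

t_e = 0.707 × 0.25 = 0.1767 in.
R_nwl = 0.6 × 80 × 0.1767 × 24 = 203.6 kip (longitudinal, 2 welds).
R_nwt = 0.6 × 80 × 0.1767 × 7 = 59.39 kip (transverse, base value).
(i) R_nwl + R_nwt = 263 kip; (ii) 0.85 R_nwl + 1.5 R_nwt = 262.2 kip.
R_n = max = 263 kip [governs: (i)]; φR_n = 197.3 kip.

φR_n ≈ 197 kip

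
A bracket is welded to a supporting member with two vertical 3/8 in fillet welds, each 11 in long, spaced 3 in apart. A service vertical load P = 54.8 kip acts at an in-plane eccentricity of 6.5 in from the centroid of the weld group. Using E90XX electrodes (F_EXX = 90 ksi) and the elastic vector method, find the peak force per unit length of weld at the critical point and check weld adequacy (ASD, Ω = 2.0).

Total weld length L_w = 22 in. Treat welds as unit-width lines.
Polar moment about centroid: J = 2[d³/12 + d(b/2)²] = 2[11³/12 + 11×1.5²] = 271.3 in³.
Direct shear f_v = P/L_w = 54.8 / 22 = 2.491 kip/in (vertical).
Torsion M = P·e = 54.8 × 6.5 = 356.2 kip·in.
Critical point at (x, y) = (1.5, 5.5) from centroid. f_tx = M·y/J = 7.22 kip/in; f_ty = M·x/J = 1.969 kip/in.
Resultant f_max = √[f_tx² + (f_v + f_ty)²] = √[7.22² + (2.491 + 1.969)²] = 8.487 kip/in.
Capacity per unit length: r_n/Ω = (1/2.0) × 0.6 × 90 × (0.707 × 0.375) = 7.158 kip/in.
8.487 > 7.158 → NOT adequate.

f_max ≈ 8.49 kip/in; NOT adequate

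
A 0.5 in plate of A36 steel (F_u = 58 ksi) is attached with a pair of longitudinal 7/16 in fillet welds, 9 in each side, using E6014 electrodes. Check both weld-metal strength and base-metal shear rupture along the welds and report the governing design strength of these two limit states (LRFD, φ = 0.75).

E60XX → F_EXX = 60 ksi.
t_e = 0.707 × 0.4375 = 0.3093 in; L = 18 in.
Weld metal: φR_n = 0.75 × 0.6 × 60 × 0.3093 × 18 = 150.3 kip.
Base metal (shear rupture): φR_n = 0.75 × 0.6 × 58 × 0.5 × 18 = 234.9 kip.
Governing: weld metal.

φR_n ≈ 150 kip (weld metal governs)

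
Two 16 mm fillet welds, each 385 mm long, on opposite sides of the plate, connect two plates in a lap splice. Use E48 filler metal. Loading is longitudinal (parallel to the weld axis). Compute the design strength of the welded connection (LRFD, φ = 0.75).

E48XX → F_EXX = 480 MPa.
Effective throat t_e = 0.707 × 16 = 11.31 mm.
Total length L = 770 mm; A_we = 11.31 × 770 = 8710 mm².
F_nw = 0.6 F_EXX = 0.6 × 480 = 288 MPa.
φR_n = 0.75 × 288 × 8710 × 10⁻³ = 1881 kN.

φR_n ≈ 1880 kN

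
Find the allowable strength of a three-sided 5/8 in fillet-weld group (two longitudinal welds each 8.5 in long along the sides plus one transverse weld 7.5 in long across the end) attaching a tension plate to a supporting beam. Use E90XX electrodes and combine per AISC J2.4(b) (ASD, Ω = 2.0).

E90XX → F_EXX = 90 ksi.
t_e = 0.707 × 0.625 = 0.4419 in.
R_nwl = 0.6 × 90 × 0.4419 × 17 = 405.6 kips (longitudinal, 2 welds).
R_nwt = 0.6 × 90 × 0.4419 × 7.5 = 179 kips (transverse, base value).
(i) R_nwl + R_nwt = 584.6 kips; (ii) 0.85 R_nwl + 1.5 R_nwt = 613.2 kips.
R_n = max = 613.2 kips [governs: (ii)]; R_n/Ω = 306.6 kips.

R_n/Ω ≈ 307 kips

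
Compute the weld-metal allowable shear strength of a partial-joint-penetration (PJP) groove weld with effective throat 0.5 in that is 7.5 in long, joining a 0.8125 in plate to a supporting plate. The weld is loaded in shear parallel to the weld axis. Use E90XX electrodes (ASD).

E90XX → F_EXX = 90 ksi.
Effective throat (given) t_e = 0.5 in.
A_we = 0.5 × 7.5 = 3.75 in².
F_nw = 0.6 F_EXX = 54 ksi.
R_n/Ω = (54 × 3.75) / 2.0 = 101.2 kip.

R_n/Ω ≈ 101 kip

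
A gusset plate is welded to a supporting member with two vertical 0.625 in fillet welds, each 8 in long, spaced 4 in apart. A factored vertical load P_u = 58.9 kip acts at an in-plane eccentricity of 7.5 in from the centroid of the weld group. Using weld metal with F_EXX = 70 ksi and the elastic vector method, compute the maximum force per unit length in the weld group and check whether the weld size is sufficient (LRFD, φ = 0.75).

Total weld length L_w = 16 in. Treat welds as unit-width lines.
Polar moment about centroid: J = 2[d³/12 + d(b/2)²] = 2[8³/12 + 8×2²] = 149.3 in³.
Direct shear f_v = P/L_w = 58.9 / 16 = 3.681 kip/in (vertical).
Torsion M = P·e = 58.9 × 7.5 = 441.75 kip·in.
Critical point at (x, y) = (2, 4) from centroid. f_tx = M·y/J = 11.83 kip/in; f_ty = M·x/J = 5.916 kip/in.
Resultant f_max = √[f_tx² + (f_v + f_ty)²] = √[11.83² + (3.681 + 5.916)²] = 15.24 kip/in.
Capacity per unit length: φr_n = 0.75 × 0.6 × 70 × (0.707 × 0.625) = 13.92 kip/in.
15.24 > 13.92 → NOT adequate.

f_max ≈ 15.2 kip/in; NOT adequate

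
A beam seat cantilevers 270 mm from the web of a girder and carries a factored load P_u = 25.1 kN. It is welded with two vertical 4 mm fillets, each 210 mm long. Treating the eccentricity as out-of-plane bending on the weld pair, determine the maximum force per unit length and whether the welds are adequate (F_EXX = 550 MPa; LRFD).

L_w = 2 × 210 = 420 mm; section modulus (unit throat) S = 2 × L²/6 = 14700 mm².
Direct shear f_v = P/L_w = 25.1×10³/420 = 59.76 N/mm.
Moment M = P × e = 25.1×10³ × 270 = 6777000 N·mm; bending f_b = M/S = 461 N/mm.
f_max = √(f_v² + f_b²) = √(59.76² + 461²) = 464.9 N/mm.
φr_n = 0.75 × 0.6 × 550 × (0.707 × 4) = 699.9 N/mm → adequate.

f_max ≈ 465 N/mm; adequate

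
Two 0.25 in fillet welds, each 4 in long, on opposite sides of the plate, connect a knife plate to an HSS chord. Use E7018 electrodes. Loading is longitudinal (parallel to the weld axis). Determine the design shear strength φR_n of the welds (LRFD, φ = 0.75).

φR_n ≈ 44.5 kip

E70XX → F_EXX = 70 ksi.
Effective throat t_e = 0.707 × 0.25 = 0.1767 in.
Total length L = 8 in; A_we = 0.1767 × 8 = 1.414 in².
F_nw = 0.6 F_EXX = 0.6 × 70 = 42 ksi.
φR_n = 0.75 × 42 × 1.414 = 44.54 kip.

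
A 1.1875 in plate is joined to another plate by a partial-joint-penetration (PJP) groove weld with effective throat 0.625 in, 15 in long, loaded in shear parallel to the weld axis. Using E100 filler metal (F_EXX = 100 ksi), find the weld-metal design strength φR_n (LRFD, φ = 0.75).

Effective throat (given) t_e = 0.625 in.
A_we = 0.625 × 15 = 9.375 in².
F_nw = 0.6 F_EXX = 60 ksi.
φR_n = 0.75 × 60 × 9.375 = 421.9 kip.

φR_n ≈ 422 kip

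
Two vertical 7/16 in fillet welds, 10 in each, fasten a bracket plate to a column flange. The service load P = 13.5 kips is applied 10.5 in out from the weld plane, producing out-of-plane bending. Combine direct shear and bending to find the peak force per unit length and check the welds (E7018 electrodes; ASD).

f_max ≈ 4.31 kip/in; adequate

E70XX → F_EXX = 70 ksi.
L_w = 2 × 10 = 20 in; section modulus (unit throat) S = 2 × L²/6 = 33.33 in².
Direct shear f_v = P/L_w = 13.5/20 = 0.675 kip/in.
Moment M = P × e = 13.5 × 10.5 = 141.75 kip·in; bending f_b = M/S = 4.252 kip/in.
f_max = √(f_v² + f_b²) = √(0.675² + 4.252²) = 4.306 kip/in.
r_n/Ω = (1/2.0) × 0.6 × 70 × (0.707 × 0.4375) = 6.496 kip/in → adequate.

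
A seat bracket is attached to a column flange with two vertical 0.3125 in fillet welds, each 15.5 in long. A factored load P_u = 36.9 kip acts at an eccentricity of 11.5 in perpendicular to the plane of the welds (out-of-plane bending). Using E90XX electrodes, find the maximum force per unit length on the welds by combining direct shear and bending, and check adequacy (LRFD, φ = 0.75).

f_max ≈ 5.43 kip/in; adequate

E90XX → F_EXX = 90 ksi.
L_w = 2 × 15.5 = 31 in; section modulus (unit throat) S = 2 × L²/6 = 80.08 in².
Direct shear f_v = P/L_w = 36.9/31 = 1.19 kip/in.
Moment M = P × e = 36.9 × 11.5 = 424.35 kip·in; bending f_b = M/S = 5.299 kip/in.
f_max = √(f_v² + f_b²) = √(1.19² + 5.299²) = 5.431 kip/in.
φr_n = 0.75 × 0.6 × 90 × (0.707 × 0.3125) = 8.948 kip/in → adequate.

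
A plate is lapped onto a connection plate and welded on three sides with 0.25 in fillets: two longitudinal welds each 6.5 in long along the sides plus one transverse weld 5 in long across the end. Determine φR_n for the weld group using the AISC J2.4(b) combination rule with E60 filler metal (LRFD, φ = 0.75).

φR_n ≈ 88.5 kips

E60XX → F_EXX = 60 ksi.
t_e = 0.707 × 0.25 = 0.1767 in.
R_nwl = 0.6 × 60 × 0.1767 × 13 = 82.72 kips (longitudinal, 2 welds).
R_nwt = 0.6 × 60 × 0.1767 × 5 = 31.81 kips (transverse, base value).
(i) R_nwl + R_nwt = 114.5 kips; (ii) 0.85 R_nwl + 1.5 R_nwt = 118 kips.
R_n = max = 118 kips [governs: (ii)]; φR_n = 88.53 kips.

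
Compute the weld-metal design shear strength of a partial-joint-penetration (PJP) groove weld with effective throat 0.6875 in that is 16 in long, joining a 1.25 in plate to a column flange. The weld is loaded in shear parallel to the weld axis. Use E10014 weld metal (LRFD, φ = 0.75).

φR_n ≈ 495 kips

E100XX → F_EXX = 100 ksi.
Effective throat (given) t_e = 0.6875 in.
A_we = 0.6875 × 16 = 11 in².
F_nw = 0.6 F_EXX = 60 ksi.
φR_n = 0.75 × 60 × 11 = 495 kips.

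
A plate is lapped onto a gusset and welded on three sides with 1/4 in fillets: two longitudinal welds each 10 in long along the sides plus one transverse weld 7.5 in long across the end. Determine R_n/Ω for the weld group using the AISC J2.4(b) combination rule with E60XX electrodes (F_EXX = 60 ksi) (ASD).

R_n/Ω ≈ 89.9 kips

t_e = 0.707 × 0.25 = 0.1767 in.
R_nwl = 0.6 × 60 × 0.1767 × 20 = 127.3 kips (longitudinal, 2 welds).
R_nwt = 0.6 × 60 × 0.1767 × 7.5 = 47.72 kips (transverse, base value).
(i) R_nwl + R_nwt = 175 kips; (ii) 0.85 R_nwl + 1.5 R_nwt = 179.8 kips.
R_n = max = 179.8 kips [governs: (ii)]; R_n/Ω = 89.88 kips.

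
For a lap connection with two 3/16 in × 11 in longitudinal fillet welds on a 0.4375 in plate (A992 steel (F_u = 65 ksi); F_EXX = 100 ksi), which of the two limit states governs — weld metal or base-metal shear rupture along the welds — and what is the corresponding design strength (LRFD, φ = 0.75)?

φR_n ≈ 131 kips (weld metal governs)

t_e = 0.707 × 0.1875 = 0.1326 in; L = 22 in.
Weld metal: φR_n = 0.75 × 0.6 × 100 × 0.1326 × 22 = 131.2 kips.
Base metal (shear rupture): φR_n = 0.75 × 0.6 × 65 × 0.4375 × 22 = 281.5 kips.
Governing: weld metal.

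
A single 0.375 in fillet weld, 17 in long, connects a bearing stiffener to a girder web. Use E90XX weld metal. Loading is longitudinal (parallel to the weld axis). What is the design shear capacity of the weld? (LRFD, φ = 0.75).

E90XX → F_EXX = 90 ksi.
Effective throat t_e = 0.707 × 0.375 = 0.2651 in.
Total length L = 17 in; A_we = 0.2651 × 17 = 4.507 in².
F_nw = 0.6 F_EXX = 0.6 × 90 = 54 ksi.
φR_n = 0.75 × 54 × 4.507 = 182.5 kip.

φR_n ≈ 183 kip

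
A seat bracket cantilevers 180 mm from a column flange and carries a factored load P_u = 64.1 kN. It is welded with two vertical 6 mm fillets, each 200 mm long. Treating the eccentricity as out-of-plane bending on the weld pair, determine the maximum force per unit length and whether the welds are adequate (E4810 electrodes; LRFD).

E48XX → F_EXX = 480 MPa.
L_w = 2 × 200 = 400 mm; section modulus (unit throat) S = 2 × L²/6 = 13330 mm².
Direct shear f_v = P/L_w = 64.1×10³/400 = 160.2 N/mm.
Moment M = P × e = 64.1×10³ × 180 = 11538000 N·mm; bending f_b = M/S = 865.3 N/mm.
f_max = √(f_v² + f_b²) = √(160.2² + 865.3²) = 880.1 N/mm.
φr_n = 0.75 × 0.6 × 480 × (0.707 × 6) = 916.3 N/mm → adequate.

f_max ≈ 880 N/mm; adequate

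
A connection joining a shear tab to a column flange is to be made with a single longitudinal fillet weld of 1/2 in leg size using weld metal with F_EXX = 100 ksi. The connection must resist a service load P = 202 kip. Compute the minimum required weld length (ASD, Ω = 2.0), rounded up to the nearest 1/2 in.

Throat t_e = 0.707 × 0.5 = 0.3535 in.
r_n/Ω = (0.6 × 100 × 0.3535) / 2.0 = 10.6 kip/in.
L_req = P / (r_n/Ω) = 202 / 10.6 = 19.05 in total.
Round up → use L = 19.5 in.

L = 19.5 in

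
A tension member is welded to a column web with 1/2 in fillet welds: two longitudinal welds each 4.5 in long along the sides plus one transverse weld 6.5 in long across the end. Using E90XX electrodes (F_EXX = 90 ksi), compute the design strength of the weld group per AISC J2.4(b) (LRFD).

t_e = 0.707 × 0.5 = 0.3535 in.
R_nwl = 0.6 × 90 × 0.3535 × 9 = 171.8 kip (longitudinal, 2 welds).
R_nwt = 0.6 × 90 × 0.3535 × 6.5 = 124.1 kip (transverse, base value).
(i) R_nwl + R_nwt = 295.9 kip; (ii) 0.85 R_nwl + 1.5 R_nwt = 332.1 kip.
R_n = max = 332.1 kip [governs: (ii)]; φR_n = 249.1 kip.

φR_n ≈ 249 kip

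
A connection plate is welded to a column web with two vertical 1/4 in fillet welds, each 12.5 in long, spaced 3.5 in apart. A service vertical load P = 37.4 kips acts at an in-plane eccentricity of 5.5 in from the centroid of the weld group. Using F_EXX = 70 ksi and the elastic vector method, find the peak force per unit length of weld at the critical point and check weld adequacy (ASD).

f_max ≈ 3.99 kip/in; NOT adequate

Total weld length L_w = 25 in. Treat welds as unit-width lines.
Polar moment about centroid: J = 2[d³/12 + d(b/2)²] = 2[12.5³/12 + 12.5×1.75²] = 402.1 in³.
Direct shear f_v = P/L_w = 37.4 / 25 = 1.496 kip/in (vertical).
Torsion M = P·e = 37.4 × 5.5 = 205.7 kip·in.
Critical point at (x, y) = (1.75, 6.25) from centroid. f_tx = M·y/J = 3.197 kip/in; f_ty = M·x/J = 0.8953 kip/in.
Resultant f_max = √[f_tx² + (f_v + f_ty)²] = √[3.197² + (1.496 + 0.8953)²] = 3.993 kip/in.
Capacity per unit length: r_n/Ω = (1/2.0) × 0.6 × 70 × (0.707 × 0.25) = 3.712 kip/in.
3.993 > 3.712 → NOT adequate.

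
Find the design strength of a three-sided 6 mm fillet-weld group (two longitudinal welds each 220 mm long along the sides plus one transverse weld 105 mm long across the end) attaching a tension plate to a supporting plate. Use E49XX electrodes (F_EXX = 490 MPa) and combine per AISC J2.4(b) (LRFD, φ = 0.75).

φR_n ≈ 510 kN

t_e = 0.707 × 6 = 4.242 mm.
R_nwl = 0.6 × 490 × 4.242 × 440 × 10⁻³ = 548.7 kN (longitudinal, 2 welds).
R_nwt = 0.6 × 490 × 4.242 × 105 × 10⁻³ = 131 kN (transverse, base value).
(i) R_nwl + R_nwt = 679.7 kN; (ii) 0.85 R_nwl + 1.5 R_nwt = 662.9 kN.
R_n = max = 679.7 kN [governs: (i)]; φR_n = 509.8 kN.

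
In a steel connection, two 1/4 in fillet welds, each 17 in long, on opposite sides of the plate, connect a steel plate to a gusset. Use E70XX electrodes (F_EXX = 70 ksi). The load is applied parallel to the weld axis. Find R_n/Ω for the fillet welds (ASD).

R_n/Ω ≈ 126 kips

Effective throat t_e = 0.707 × 0.25 = 0.1767 in.
Total length L = 34 in; A_we = 0.1767 × 34 = 6.01 in².
F_nw = 0.6 F_EXX = 0.6 × 70 = 42 ksi.
R_n = 42 × 6.01 = 252.4 kips; R_n/Ω = 252.4/2.0 = 126.2 kips.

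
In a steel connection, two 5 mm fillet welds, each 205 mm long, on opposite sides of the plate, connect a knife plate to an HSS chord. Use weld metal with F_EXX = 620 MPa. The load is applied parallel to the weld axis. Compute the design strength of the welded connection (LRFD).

Effective throat t_e = 0.707 × 5 = 3.535 mm.
Total length L = 410 mm; A_we = 3.535 × 410 = 1449 mm².
F_nw = 0.6 F_EXX = 0.6 × 620 = 372 MPa.
φR_n = 0.75 × 372 × 1449 × 10⁻³ = 404.4 kN.

φR_n ≈ 404 kN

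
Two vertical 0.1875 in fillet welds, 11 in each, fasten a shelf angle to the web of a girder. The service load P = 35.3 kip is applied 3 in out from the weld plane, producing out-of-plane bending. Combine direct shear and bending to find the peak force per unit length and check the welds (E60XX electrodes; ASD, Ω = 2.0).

E60XX → F_EXX = 60 ksi.
L_w = 2 × 11 = 22 in; section modulus (unit throat) S = 2 × L²/6 = 40.33 in².
Direct shear f_v = P/L_w = 35.3/22 = 1.605 kip/in.
Moment M = P × e = 35.3 × 3 = 105.9 kip·in; bending f_b = M/S = 2.626 kip/in.
f_max = √(f_v² + f_b²) = √(1.605² + 2.626²) = 3.077 kip/in.
r_n/Ω = (1/2.0) × 0.6 × 60 × (0.707 × 0.1875) = 2.386 kip/in → NOT adequate.

f_max ≈ 3.08 kip/in; NOT adequate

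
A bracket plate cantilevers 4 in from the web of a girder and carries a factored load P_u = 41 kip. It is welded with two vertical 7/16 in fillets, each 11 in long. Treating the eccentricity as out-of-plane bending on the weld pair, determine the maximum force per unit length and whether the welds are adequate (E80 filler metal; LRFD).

E80XX → F_EXX = 80 ksi.
L_w = 2 × 11 = 22 in; section modulus (unit throat) S = 2 × L²/6 = 40.33 in².
Direct shear f_v = P/L_w = 41/22 = 1.864 kip/in.
Moment M = P × e = 41 × 4 = 164 kip·in; bending f_b = M/S = 4.066 kip/in.
f_max = √(f_v² + f_b²) = √(1.864² + 4.066²) = 4.473 kip/in.
φr_n = 0.75 × 0.6 × 80 × (0.707 × 0.4375) = 11.14 kip/in → adequate.

f_max ≈ 4.47 kip/in; adequate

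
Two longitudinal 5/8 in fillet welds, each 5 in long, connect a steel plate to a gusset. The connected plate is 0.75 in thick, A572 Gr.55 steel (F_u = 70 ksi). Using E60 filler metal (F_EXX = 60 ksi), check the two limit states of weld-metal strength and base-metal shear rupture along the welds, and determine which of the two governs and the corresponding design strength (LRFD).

φR_n ≈ 119 kip (weld metal governs)

t_e = 0.707 × 0.625 = 0.4419 in; L = 10 in.
Weld metal: φR_n = 0.75 × 0.6 × 60 × 0.4419 × 10 = 119.3 kip.
Base metal (shear rupture): φR_n = 0.75 × 0.6 × 70 × 0.75 × 10 = 236.2 kip.
Governing: weld metal.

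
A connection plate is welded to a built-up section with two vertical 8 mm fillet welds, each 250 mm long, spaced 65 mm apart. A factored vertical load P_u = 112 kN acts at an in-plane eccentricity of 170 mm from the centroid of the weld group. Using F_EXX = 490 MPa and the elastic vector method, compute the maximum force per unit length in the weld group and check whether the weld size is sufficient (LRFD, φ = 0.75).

Total weld length L_w = 500 mm. Treat welds as unit-width lines.
Polar moment about centroid: J = 2[d³/12 + d(b/2)²] = 2[250³/12 + 250×32.5²] = 3132000 mm³.
Direct shear f_v = P/L_w = 112×10³ / 500 = 224 N/mm (vertical).
Torsion M = P·e = 112×10³ × 170 = 19040000 N·mm.
Critical point at (x, y) = (32.5, 125) from centroid. f_tx = M·y/J = 759.8 N/mm; f_ty = M·x/J = 197.6 N/mm.
Resultant f_max = √[f_tx² + (f_v + f_ty)²] = √[759.8² + (224 + 197.6)²] = 868.9 N/mm.
Capacity per unit length: φr_n = 0.75 × 0.6 × 490 × (0.707 × 8) = 1247 N/mm.
868.9 ≤ 1247 → adequate.

f_max ≈ 869 N/mm; adequate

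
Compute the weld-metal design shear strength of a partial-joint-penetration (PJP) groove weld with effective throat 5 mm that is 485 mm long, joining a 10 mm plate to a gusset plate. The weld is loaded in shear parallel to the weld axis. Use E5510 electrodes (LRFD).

φR_n ≈ 600 kN

E55XX → F_EXX = 550 MPa.
Effective throat (given) t_e = 5 mm.
A_we = 5 × 485 = 2425 mm².
F_nw = 0.6 F_EXX = 330 MPa.
φR_n = 0.75 × 330 × 2425 × 10⁻³ = 600.2 kN.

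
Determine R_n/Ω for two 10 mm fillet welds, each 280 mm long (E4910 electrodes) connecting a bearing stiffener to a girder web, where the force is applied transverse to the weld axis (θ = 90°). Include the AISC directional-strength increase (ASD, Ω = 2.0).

E49XX → F_EXX = 490 MPa.
t_e = 0.707 × 10 = 7.07 mm; A_we = 7.07 × 560 = 3959 mm².
Directional factor: 1.0 + 0.5 sin^1.5(90°) = 1.5.
F_nw = 0.6 × 490 × 1.5 = 441 MPa.
R_n/Ω = (441 × 3959) / 2.0 × 10⁻³ = 873 kN.

R_n/Ω ≈ 873 kN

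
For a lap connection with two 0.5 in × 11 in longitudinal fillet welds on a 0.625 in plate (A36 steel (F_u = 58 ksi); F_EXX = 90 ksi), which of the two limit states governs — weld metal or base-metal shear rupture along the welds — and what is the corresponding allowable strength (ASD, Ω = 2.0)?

R_n/Ω ≈ 210 kip (weld metal governs)

t_e = 0.707 × 0.5 = 0.3535 in; L = 22 in.
Weld metal: R_n/Ω = (1/2.0) × 0.6 × 90 × 0.3535 × 22 = 210 kip.
Base metal (shear rupture): R_n/Ω = (1/2.0) × 0.6 × 58 × 0.625 × 22 = 239.2 kip.
Governing: weld metal.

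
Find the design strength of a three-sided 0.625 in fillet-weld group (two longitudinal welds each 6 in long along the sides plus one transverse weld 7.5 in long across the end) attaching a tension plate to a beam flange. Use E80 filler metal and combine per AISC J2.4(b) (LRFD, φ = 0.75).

E80XX → F_EXX = 80 ksi.
t_e = 0.707 × 0.625 = 0.4419 in.
R_nwl = 0.6 × 80 × 0.4419 × 12 = 254.5 kip (longitudinal, 2 welds).
R_nwt = 0.6 × 80 × 0.4419 × 7.5 = 159.1 kip (transverse, base value).
(i) R_nwl + R_nwt = 413.6 kip; (ii) 0.85 R_nwl + 1.5 R_nwt = 455 kip.
R_n = max = 455 kip [governs: (ii)]; φR_n = 341.2 kip.

φR_n ≈ 341 kip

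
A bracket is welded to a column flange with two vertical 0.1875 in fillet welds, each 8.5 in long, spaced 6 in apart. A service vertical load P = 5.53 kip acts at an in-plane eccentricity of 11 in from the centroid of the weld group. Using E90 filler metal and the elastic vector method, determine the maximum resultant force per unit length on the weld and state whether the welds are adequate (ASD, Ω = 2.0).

f_max ≈ 1.45 kip/in; adequate

E90XX → F_EXX = 90 ksi.
Total weld length L_w = 17 in. Treat welds as unit-width lines.
Polar moment about centroid: J = 2[d³/12 + d(b/2)²] = 2[8.5³/12 + 8.5×3²] = 255.4 in³.
Direct shear f_v = P/L_w = 5.53 / 17 = 0.3253 kip/in (vertical).
Torsion M = P·e = 5.53 × 11 = 60.83 kip·in.
Critical point at (x, y) = (3, 4.25) from centroid. f_tx = M·y/J = 1.012 kip/in; f_ty = M·x/J = 0.7147 kip/in.
Resultant f_max = √[f_tx² + (f_v + f_ty)²] = √[1.012² + (0.3253 + 0.7147)²] = 1.451 kip/in.
Capacity per unit length: r_n/Ω = (1/2.0) × 0.6 × 90 × (0.707 × 0.1875) = 3.579 kip/in.
1.451 ≤ 3.579 → adequate.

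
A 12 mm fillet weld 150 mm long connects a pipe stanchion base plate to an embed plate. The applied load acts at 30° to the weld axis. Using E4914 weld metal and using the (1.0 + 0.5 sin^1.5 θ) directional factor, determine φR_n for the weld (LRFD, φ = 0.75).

E49XX → F_EXX = 490 MPa.
t_e = 0.707 × 12 = 8.484 mm; A_we = 8.484 × 150 = 1273 mm².
Directional factor: 1.0 + 0.5 sin^1.5(30°) = 1.177.
F_nw = 0.6 × 490 × 1.177 = 346 MPa.
φR_n = 0.75 × 346 × 1273 × 10⁻³ = 330.2 kN.

φR_n ≈ 330 kN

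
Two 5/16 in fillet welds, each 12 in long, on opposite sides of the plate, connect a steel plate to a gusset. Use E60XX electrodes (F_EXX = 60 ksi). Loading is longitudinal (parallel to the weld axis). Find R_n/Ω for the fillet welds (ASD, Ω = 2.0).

Effective throat t_e = 0.707 × 0.3125 = 0.2209 in.
Total length L = 24 in; A_we = 0.2209 × 24 = 5.302 in².
F_nw = 0.6 F_EXX = 0.6 × 60 = 36 ksi.
R_n = 36 × 5.302 = 190.9 kips; R_n/Ω = 190.9/2.0 = 95.44 kips.

R_n/Ω ≈ 95.4 kips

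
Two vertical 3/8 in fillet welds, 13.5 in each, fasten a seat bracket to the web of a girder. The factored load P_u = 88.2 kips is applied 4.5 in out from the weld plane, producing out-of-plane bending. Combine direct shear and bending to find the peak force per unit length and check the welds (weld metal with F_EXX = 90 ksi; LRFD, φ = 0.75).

f_max ≈ 7.3 kip/in; adequate

L_w = 2 × 13.5 = 27 in; section modulus (unit throat) S = 2 × L²/6 = 60.75 in².
Direct shear f_v = P/L_w = 88.2/27 = 3.267 kip/in.
Moment M = P × e = 88.2 × 4.5 = 396.9 kip·in; bending f_b = M/S = 6.533 kip/in.
f_max = √(f_v² + f_b²) = √(3.267² + 6.533²) = 7.304 kip/in.
φr_n = 0.75 × 0.6 × 90 × (0.707 × 0.375) = 10.74 kip/in → adequate.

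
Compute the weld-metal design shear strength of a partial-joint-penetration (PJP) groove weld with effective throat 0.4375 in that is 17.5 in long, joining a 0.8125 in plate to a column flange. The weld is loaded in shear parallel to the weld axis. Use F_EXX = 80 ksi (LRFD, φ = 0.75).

Effective throat (given) t_e = 0.4375 in.
A_we = 0.4375 × 17.5 = 7.656 in².
F_nw = 0.6 F_EXX = 48 ksi.
φR_n = 0.75 × 48 × 7.656 = 275.6 kips.

φR_n ≈ 276 kips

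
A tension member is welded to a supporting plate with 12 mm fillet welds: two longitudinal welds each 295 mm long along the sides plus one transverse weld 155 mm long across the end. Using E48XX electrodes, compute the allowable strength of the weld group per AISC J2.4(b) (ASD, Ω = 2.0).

R_n/Ω ≈ 910 kN

E48XX → F_EXX = 480 MPa.
t_e = 0.707 × 12 = 8.484 mm.
R_nwl = 0.6 × 480 × 8.484 × 590 × 10⁻³ = 1442 kN (longitudinal, 2 welds).
R_nwt = 0.6 × 480 × 8.484 × 155 × 10⁻³ = 378.7 kN (transverse, base value).
(i) R_nwl + R_nwt = 1820 kN; (ii) 0.85 R_nwl + 1.5 R_nwt = 1793 kN.
R_n = max = 1820 kN [governs: (i)]; R_n/Ω = 910.2 kN.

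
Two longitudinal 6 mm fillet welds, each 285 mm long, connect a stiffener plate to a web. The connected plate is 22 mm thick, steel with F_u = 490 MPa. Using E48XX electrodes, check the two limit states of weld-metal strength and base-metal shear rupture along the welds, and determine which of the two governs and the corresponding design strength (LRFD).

E48XX → F_EXX = 480 MPa.
t_e = 0.707 × 6 = 4.242 mm; L = 570 mm.
Weld metal: φR_n = 0.75 × 0.6 × 480 × 4.242 × 570 × 10⁻³ = 522.3 kN.
Base metal (shear rupture): φR_n = 0.75 × 0.6 × 490 × 22 × 570 × 10⁻³ = 2765 kN.
Governing: weld metal.

φR_n ≈ 522 kN (weld metal governs)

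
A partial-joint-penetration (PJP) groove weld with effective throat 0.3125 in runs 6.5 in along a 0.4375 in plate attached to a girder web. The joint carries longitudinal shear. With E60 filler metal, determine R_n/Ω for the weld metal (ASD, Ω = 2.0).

R_n/Ω ≈ 36.6 kips

E60XX → F_EXX = 60 ksi.
Effective throat (given) t_e = 0.3125 in.
A_we = 0.3125 × 6.5 = 2.031 in².
F_nw = 0.6 F_EXX = 36 ksi.
R_n/Ω = (36 × 2.031) / 2.0 = 36.56 kips.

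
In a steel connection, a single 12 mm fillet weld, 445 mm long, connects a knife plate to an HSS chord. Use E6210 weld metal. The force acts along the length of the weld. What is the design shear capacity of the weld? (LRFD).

E62XX → F_EXX = 620 MPa.
Effective throat t_e = 0.707 × 12 = 8.484 mm.
Total length L = 445 mm; A_we = 8.484 × 445 = 3775 mm².
F_nw = 0.6 F_EXX = 0.6 × 620 = 372 MPa.
φR_n = 0.75 × 372 × 3775 × 10⁻³ = 1053 kN.

φR_n ≈ 1050 kN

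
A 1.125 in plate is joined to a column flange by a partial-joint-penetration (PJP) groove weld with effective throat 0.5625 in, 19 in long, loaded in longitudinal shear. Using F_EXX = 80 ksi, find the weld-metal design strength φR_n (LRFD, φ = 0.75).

φR_n ≈ 385 kips

Effective throat (given) t_e = 0.5625 in.
A_we = 0.5625 × 19 = 10.69 in².
F_nw = 0.6 F_EXX = 48 ksi.
φR_n = 0.75 × 48 × 10.69 = 384.8 kips.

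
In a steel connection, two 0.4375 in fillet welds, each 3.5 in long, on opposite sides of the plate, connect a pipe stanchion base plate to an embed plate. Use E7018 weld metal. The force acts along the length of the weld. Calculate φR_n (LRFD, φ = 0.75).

E70XX → F_EXX = 70 ksi.
Effective throat t_e = 0.707 × 0.4375 = 0.3093 in.
Total length L = 7 in; A_we = 0.3093 × 7 = 2.165 in².
F_nw = 0.6 F_EXX = 0.6 × 70 = 42 ksi.
φR_n = 0.75 × 42 × 2.165 = 68.2 kips.

φR_n ≈ 68.2 kips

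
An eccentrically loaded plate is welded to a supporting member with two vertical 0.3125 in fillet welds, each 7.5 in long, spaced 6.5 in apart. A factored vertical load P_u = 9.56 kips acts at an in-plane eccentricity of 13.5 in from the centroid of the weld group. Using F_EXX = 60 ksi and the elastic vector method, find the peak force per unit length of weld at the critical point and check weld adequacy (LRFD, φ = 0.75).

Total weld length L_w = 15 in. Treat welds as unit-width lines.
Polar moment about centroid: J = 2[d³/12 + d(b/2)²] = 2[7.5³/12 + 7.5×3.25²] = 228.8 in³.
Direct shear f_v = P/L_w = 9.56 / 15 = 0.6373 kip/in (vertical).
Torsion M = P·e = 9.56 × 13.5 = 129.06 kip·in.
Critical point at (x, y) = (3.25, 3.75) from centroid. f_tx = M·y/J = 2.116 kip/in; f_ty = M·x/J = 1.834 kip/in.
Resultant f_max = √[f_tx² + (f_v + f_ty)²] = √[2.116² + (0.6373 + 1.834)²] = 3.253 kip/in.
Capacity per unit length: φr_n = 0.75 × 0.6 × 60 × (0.707 × 0.3125) = 5.965 kip/in.
3.253 ≤ 5.965 → adequate.

f_max ≈ 3.25 kip/in; adequate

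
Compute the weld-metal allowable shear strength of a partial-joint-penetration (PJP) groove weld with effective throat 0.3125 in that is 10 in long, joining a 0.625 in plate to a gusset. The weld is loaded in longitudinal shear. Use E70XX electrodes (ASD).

R_n/Ω ≈ 65.6 kips

E70XX → F_EXX = 70 ksi.
Effective throat (given) t_e = 0.3125 in.
A_we = 0.3125 × 10 = 3.125 in².
F_nw = 0.6 F_EXX = 42 ksi.
R_n/Ω = (42 × 3.125) / 2.0 = 65.62 kips.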